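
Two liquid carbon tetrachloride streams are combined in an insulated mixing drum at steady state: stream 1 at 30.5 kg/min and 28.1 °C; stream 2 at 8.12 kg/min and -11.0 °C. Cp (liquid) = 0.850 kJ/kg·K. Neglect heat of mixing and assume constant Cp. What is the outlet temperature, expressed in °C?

Energy balance with Q = 0: Σ ṁᵢCp,ᵢ(T_out − Tᵢ) = 0
Σ ṁᵢCp,ᵢTᵢ = 30.5×0.850×28.1 + 8.12×0.850×-11.0 = 652.57
Σ ṁᵢCp,ᵢ = 30.5×0.850 + 8.12×0.850 = 32.827
T_out = 652.57 / 32.827 = 19.879 °C

T_out = 19.9 °C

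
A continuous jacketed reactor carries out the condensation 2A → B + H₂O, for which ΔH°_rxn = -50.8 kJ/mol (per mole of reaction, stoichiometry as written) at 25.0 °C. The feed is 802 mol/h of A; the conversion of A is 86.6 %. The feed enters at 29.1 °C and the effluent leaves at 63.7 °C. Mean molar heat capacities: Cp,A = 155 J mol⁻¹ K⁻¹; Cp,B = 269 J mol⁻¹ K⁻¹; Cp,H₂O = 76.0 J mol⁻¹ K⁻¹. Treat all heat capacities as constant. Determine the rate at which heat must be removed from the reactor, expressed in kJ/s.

Q_out = 3.57 kJ/s

Extent of reaction ξ = 0.866 × 802 / 2 = 347.27 mol/h
Reaction term: ξ·ΔH°_rxn = 347.27 × -50.8 = -17641 kJ/h
Sensible, feed 29.1→25 °C: -509.67 kJ/h
Outlet flows (mol/h): A 107.47, B 347.27, H₂O 347.27
Sensible, products 25→63.7 °C: 5281.2 kJ/h
Q = ΔH = -12870 kJ/h = -3.5749 kW
Heat removed = 3.5749 kJ/s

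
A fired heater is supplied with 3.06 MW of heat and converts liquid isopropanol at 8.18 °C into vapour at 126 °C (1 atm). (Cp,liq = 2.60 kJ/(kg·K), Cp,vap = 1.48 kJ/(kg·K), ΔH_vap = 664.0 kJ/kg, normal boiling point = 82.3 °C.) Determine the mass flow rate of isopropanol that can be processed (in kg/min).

Δh = 2.60×(82.3−8.18) + 664.0 + 1.48×(126−82.3) = 921.39 kJ/kg
Q = 3.06 MW = 3060 kJ/s = 183600 kJ/min
ṁ = Q/Δh = 183600 / 921.39 = 199.26 kg/min

ṁ = 199 kg/min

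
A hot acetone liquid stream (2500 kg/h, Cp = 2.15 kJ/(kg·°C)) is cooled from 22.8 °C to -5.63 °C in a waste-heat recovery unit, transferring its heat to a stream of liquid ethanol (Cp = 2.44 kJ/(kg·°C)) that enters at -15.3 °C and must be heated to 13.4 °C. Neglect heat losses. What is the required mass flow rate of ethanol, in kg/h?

Heat released by hot stream: Q = 2500 × 2.15 × (22.8 − -5.63) = 152810 kJ/h
Energy balance on cold side (adiabatic exchanger): Q = ṁ_c·Cp_c·(T_c,out − T_c,in)
ṁ_c = 152810 / [2.44 × (13.4 − -15.3)] = 2182.1 kg/h

ṁ_c = 2180 kg/h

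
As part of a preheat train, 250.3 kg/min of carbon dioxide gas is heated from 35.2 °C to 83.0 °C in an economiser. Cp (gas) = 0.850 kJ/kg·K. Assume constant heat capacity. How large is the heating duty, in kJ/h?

Q = 610000 kJ/h

Q = ṁ·Cp·ΔT = 250.3 × 0.850 × (83.0 − 35.2) = 10170 kJ/min
Converting: 10170 / 60 s = 169.49 kW
Heating duty = 610180 kJ/h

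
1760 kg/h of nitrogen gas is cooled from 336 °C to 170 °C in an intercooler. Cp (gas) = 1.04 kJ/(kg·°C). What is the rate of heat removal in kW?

Q_c = 84.4 kW

Q = ṁ·Cp·ΔT = 1760 × 1.04 × (170 − 336) = -303850 kJ/h
Converting: 303850 / 3600 s = 84.402 kW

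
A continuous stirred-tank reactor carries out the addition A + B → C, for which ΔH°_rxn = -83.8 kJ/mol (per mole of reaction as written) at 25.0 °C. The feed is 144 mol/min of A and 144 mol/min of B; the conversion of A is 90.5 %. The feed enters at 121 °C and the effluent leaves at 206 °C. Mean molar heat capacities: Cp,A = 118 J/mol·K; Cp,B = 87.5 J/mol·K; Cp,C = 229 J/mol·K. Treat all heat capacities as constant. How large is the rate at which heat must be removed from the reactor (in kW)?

Q_out = 131 kW

Extent of reaction ξ = 0.905 × 144 = 130.32 mol/min
Reaction term: ξ·ΔH°_rxn = 130.32 × -83.8 = -10921 kJ/min
Sensible, feed 121→25 °C: -2840.8 kJ/min
Outlet flows (mol/min): A 13.68, B 13.68, C 130.32
Sensible, products 25→206 °C: 5910.5 kJ/min
Q = ΔH = -7851.2 kJ/min = -130.85 kW
Heat removed = 130.85 kW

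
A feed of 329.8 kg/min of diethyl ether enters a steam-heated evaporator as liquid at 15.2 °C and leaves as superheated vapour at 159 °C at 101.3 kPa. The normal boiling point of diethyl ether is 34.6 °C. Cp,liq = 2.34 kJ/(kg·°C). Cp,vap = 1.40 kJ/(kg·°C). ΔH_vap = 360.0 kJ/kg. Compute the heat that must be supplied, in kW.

Q = 3190 kW

liquid 15.2→34.6 °C: 45.396 kJ/kg
vaporisation at 34.6 °C: 360 kJ/kg
vapour 34.6→159 °C: 174.16 kJ/kg
Δh = 45.396 + 360 + 174.16 = 579.56 kJ/kg
Q = ṁ·Δh = 329.8 kg/min × 579.56 kJ/kg = 191140 kJ/min
|Q| = 3185.6 kW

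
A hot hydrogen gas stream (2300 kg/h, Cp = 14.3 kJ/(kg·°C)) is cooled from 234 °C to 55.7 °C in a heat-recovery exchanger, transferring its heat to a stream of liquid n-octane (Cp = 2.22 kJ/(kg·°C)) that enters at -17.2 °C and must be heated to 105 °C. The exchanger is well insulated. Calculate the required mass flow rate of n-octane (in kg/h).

ṁ_c = 21600 kg/h

Heat released by hot stream: Q = 2300 × 14.3 × (234 − 55.7) = 5.8643e+06 kJ/h
Energy balance on cold side (adiabatic exchanger): Q = ṁ_c·Cp_c·(T_c,out − T_c,in)
ṁ_c = 5.8643e+06 / [2.22 × (105 − -17.2)] = 21617 kg/h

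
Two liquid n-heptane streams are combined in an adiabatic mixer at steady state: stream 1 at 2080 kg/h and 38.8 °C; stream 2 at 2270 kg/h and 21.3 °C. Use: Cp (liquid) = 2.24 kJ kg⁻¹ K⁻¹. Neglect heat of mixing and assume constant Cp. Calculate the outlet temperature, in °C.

Energy balance with Q = 0: Σ ṁᵢCp,ᵢ(T_out − Tᵢ) = 0
T_out = Σ ṁᵢCp,ᵢTᵢ / Σ ṁᵢCp,ᵢ
      = 289080 / 9744 = 29.668 °C

T_out = 29.7 °C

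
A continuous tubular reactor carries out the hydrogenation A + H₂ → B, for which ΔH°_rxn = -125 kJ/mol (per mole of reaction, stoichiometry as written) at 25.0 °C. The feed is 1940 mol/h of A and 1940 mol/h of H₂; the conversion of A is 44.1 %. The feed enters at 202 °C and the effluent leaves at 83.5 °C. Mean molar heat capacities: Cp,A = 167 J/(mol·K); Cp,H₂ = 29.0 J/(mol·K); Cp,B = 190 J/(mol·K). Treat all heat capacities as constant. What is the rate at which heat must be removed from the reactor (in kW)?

Q_out = 42.3 kW

Extent of reaction ξ = 0.441 × 1940 = 855.54 mol/h
Reaction term: ξ·ΔH°_rxn = 855.54 × -125 = -106940 kJ/h
Sensible, feed 202→25 °C: -67302 kJ/h
Outlet flows (mol/h): A 1084.5, H₂ 1084.5, B 855.54
Sensible, products 25→83.5 °C: 21944 kJ/h
Q = ΔH = -152300 kJ/h = -42.306 kW
Heat removed = 42.306 kW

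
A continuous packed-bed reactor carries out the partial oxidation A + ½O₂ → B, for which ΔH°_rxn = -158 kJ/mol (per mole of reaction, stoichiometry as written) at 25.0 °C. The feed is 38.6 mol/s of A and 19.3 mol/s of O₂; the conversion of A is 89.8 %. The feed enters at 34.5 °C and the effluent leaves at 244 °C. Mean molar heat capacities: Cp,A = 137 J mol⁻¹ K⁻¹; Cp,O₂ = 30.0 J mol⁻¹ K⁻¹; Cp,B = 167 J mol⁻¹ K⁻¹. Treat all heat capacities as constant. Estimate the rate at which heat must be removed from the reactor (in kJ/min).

Extent of reaction ξ = 0.898 × 38.6 = 34.663 mol/s
Reaction term: ξ·ΔH°_rxn = 34.663 × -158 = -5476.7 kJ/s
Sensible, feed 34.5→25 °C: -55.738 kJ/s
Outlet flows (mol/s): A 3.9372, O₂ 1.9686, B 34.663
Sensible, products 25→244 °C: 1398.8 kJ/s
Q = ΔH = -4133.7 kJ/s = -4133.7 kW
Heat removed = 248020 kJ/min

Q_out = 248000 kJ/min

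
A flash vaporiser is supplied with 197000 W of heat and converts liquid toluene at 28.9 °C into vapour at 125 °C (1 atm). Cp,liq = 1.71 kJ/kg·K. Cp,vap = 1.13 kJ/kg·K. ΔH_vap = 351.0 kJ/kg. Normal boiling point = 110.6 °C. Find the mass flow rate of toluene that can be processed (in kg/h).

ṁ = 1400 kg/h

Δh = 1.71×(110.6−28.9) + 351.0 + 1.13×(125−110.6) = 506.98 kJ/kg
Q = 197000 W = 197 kJ/s = 709200 kJ/h
ṁ = Q/Δh = 709200 / 506.98 = 1398.9 kg/h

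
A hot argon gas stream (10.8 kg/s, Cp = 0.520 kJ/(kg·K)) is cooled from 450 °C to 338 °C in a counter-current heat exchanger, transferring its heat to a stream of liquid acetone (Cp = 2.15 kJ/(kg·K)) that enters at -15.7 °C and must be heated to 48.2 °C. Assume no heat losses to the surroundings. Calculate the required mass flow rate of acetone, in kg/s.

Heat released by hot stream: Q = 10.8 × 0.520 × (450 − 338) = 628.99 kJ/s
Energy balance on cold side (adiabatic exchanger): Q = ṁ_c·Cp_c·(T_c,out − T_c,in)
ṁ_c = 628.99 / [2.15 × (48.2 − -15.7)] = 4.5783 kg/s

ṁ_c = 4.58 kg/s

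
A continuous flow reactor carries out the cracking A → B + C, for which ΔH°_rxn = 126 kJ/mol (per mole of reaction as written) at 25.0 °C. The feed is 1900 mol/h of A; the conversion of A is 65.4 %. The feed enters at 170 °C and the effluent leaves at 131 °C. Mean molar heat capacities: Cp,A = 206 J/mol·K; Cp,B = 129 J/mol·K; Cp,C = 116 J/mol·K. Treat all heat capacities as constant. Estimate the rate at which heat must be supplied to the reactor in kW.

Q_in = 40.7 kW

Extent of reaction ξ = 0.654 × 1900 = 1242.6 mol/h
Reaction term: ξ·ΔH°_rxn = 1242.6 × 126 = 156570 kJ/h
Sensible, feed 170→25 °C: -56753 kJ/h
Outlet flows (mol/h): A 657.4, B 1242.6, C 1242.6
Sensible, products 25→131 °C: 46625 kJ/h
Q = ΔH = 146440 kJ/h = 40.678 kW
Heat supplied = 40.678 kW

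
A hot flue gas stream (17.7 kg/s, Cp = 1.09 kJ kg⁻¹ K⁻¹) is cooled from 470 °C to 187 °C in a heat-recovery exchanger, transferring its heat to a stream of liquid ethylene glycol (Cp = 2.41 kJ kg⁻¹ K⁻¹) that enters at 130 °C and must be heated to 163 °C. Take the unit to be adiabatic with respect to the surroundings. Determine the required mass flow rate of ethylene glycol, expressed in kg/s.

ṁ_c = 68.7 kg/s

Heat released by hot stream: Q = 17.7 × 1.09 × (470 − 187) = 5459.9 kJ/s
Energy balance on cold side (adiabatic exchanger): Q = ṁ_c·Cp_c·(T_c,out − T_c,in)
ṁ_c = 5459.9 / [2.41 × (163 − 130)] = 68.652 kg/s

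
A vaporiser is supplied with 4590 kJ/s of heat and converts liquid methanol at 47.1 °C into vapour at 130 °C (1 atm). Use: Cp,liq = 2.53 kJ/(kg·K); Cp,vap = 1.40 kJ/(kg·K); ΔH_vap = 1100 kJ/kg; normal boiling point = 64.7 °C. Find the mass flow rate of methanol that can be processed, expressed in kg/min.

ṁ = 223 kg/min

Δh = 2.53×(64.7−47.1) + 1100 + 1.40×(130−64.7) = 1235.9 kJ/kg
Q = 4590 kJ/s = 4590 kJ/s = 275400 kJ/min
ṁ = Q/Δh = 275400 / 1235.9 = 222.82 kg/min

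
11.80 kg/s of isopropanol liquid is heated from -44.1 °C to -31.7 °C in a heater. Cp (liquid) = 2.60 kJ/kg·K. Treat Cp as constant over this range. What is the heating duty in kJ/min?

Q = ṁ·Cp·ΔT = 11.80 × 2.60 × (-31.7 − -44.1) = 380.43 kJ/s
Heating duty = 22826 kJ/min

Q = 22800 kJ/min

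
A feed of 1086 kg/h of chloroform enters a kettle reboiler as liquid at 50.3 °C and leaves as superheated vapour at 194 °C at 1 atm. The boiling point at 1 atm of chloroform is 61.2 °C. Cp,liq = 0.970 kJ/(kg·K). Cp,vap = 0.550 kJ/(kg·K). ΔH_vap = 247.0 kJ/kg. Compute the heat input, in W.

liquid 50.3→61.2 °C: 10.573 kJ/kg
vaporisation at 61.2 °C: 247 kJ/kg
vapour 61.2→194 °C: 73.04 kJ/kg
Δh = 10.573 + 247 + 73.04 = 330.61 kJ/kg
Q = ṁ·Δh = 1086 kg/h × 330.61 kJ/kg = 359050 kJ/h
|Q| = 99.735 kW = 99735 W

Q = 99700 W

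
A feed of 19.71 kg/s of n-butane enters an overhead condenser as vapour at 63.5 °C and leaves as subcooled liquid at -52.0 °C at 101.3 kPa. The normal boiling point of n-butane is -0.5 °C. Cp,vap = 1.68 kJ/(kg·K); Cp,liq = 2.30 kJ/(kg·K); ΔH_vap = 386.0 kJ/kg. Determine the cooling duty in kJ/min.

Q_c = 724000 kJ/min

vapour 63.5→-0.5 °C: -107.52 kJ/kg
condensation at -0.5 °C: -386 kJ/kg
liquid -0.5→-52.0 °C: -118.45 kJ/kg
Δh = -107.52 + -386 + -118.45 = -611.97 kJ/kg
Q = ṁ·Δh = 19.71 kg/s × -611.97 kJ/kg = -12062 kJ/s
|Q| = 12062 kW = 723720 kJ/min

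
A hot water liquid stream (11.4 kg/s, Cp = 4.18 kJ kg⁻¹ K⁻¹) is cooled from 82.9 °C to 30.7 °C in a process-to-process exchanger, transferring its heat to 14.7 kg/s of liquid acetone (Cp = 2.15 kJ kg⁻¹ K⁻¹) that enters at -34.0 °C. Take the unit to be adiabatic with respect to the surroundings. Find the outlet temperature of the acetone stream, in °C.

Heat released by hot stream: Q = 11.4 × 4.18 × (82.9 − 30.7) = 2487.4 kJ/s
Energy balance on cold side (adiabatic exchanger): Q = ṁ_c·Cp_c·(T_c,out − T_c,in)
T_c,out = -34.0 + 2487.4/(14.7 × 2.15) = 44.704 °C

T_c,out = 44.7 °C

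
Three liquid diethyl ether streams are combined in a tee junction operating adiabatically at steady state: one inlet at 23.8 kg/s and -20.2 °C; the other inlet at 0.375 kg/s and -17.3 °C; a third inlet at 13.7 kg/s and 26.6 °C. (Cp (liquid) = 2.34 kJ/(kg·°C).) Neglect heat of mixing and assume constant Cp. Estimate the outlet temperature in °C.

Adiabatic, steady state ⇒ Σ ṁᵢCp,ᵢ(T_out − Tᵢ) = 0
Σ ṁᵢCp,ᵢTᵢ = 23.8×2.34×-20.2 + 0.375×2.34×-17.3 + 13.7×2.34×26.6 = -287.42
Σ ṁᵢCp,ᵢ = 23.8×2.34 + 0.375×2.34 + 13.7×2.34 = 88.627
T_out = -287.42 / 88.627 = -3.243 °C

T_out = -3.24 °C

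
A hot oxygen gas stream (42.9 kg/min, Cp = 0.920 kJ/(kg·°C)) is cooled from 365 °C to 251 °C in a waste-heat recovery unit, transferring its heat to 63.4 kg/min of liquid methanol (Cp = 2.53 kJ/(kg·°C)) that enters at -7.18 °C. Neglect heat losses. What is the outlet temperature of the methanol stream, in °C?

T_c,out = 20.9 °C

Heat released by hot stream: Q = 42.9 × 0.920 × (365 − 251) = 4499.4 kJ/min
Energy balance on cold side (adiabatic exchanger): Q = ṁ_c·Cp_c·(T_c,out − T_c,in)
T_c,out = -7.18 + 4499.4/(63.4 × 2.53) = 20.87 °C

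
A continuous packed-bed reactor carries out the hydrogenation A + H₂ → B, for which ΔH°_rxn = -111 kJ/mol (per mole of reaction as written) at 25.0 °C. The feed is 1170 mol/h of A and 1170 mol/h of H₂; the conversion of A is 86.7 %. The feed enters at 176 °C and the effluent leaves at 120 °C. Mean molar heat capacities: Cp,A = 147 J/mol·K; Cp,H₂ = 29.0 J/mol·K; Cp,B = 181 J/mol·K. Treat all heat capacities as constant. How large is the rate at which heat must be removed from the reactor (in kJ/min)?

Q_out = 2060 kJ/min

Extent of reaction ξ = 0.867 × 1170 = 1014.4 mol/h
Reaction term: ξ·ΔH°_rxn = 1014.4 × -111 = -112600 kJ/h
Sensible, feed 176→25 °C: -31094 kJ/h
Outlet flows (mol/h): A 155.61, H₂ 155.61, B 1014.4
Sensible, products 25→120 °C: 20044 kJ/h
Q = ΔH = -123650 kJ/h = -34.346 kW
Heat removed = 2060.8 kJ/min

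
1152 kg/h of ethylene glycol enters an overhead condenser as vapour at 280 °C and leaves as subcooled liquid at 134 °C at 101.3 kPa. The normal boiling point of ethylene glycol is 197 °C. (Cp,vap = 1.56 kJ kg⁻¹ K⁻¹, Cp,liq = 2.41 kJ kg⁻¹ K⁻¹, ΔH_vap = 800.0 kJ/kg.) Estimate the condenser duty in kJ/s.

vapour 280→197 °C: -129.48 kJ/kg
condensation at 197 °C: -800 kJ/kg
liquid 197→134 °C: -151.83 kJ/kg
Δh = -129.48 + -800 + -151.83 = -1081.3 kJ/kg
Q = ṁ·Δh = 1152 kg/h × -1081.3 kJ/kg = -1.2457e+06 kJ/h
|Q| = 346.02 kW

Q_c = 346 kJ/s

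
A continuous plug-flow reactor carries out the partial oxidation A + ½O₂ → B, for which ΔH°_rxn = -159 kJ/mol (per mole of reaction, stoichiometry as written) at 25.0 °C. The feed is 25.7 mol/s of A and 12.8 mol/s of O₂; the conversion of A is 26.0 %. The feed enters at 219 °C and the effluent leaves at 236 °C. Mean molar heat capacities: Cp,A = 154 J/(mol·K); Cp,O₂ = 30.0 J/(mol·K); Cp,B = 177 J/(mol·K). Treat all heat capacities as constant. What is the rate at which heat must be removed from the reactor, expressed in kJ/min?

Extent of reaction ξ = 0.260 × 25.7 = 6.682 mol/s
Reaction term: ξ·ΔH°_rxn = 6.682 × -159 = -1062.4 kJ/s
Sensible, feed 219→25 °C: -842.31 kJ/s
Outlet flows (mol/s): A 19.018, O₂ 9.459, B 6.682
Sensible, products 25→236 °C: 927.4 kJ/s
Q = ΔH = -977.35 kJ/s = -977.35 kW
Heat removed = 58641 kJ/min

Q_out = 58600 kJ/min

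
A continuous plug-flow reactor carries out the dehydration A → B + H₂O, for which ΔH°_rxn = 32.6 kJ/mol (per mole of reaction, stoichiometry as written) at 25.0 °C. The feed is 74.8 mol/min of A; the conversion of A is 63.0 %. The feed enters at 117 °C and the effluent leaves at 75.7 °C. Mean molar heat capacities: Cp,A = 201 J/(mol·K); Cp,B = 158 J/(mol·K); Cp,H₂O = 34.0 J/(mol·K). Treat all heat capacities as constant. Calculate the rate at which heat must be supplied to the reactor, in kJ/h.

Extent of reaction ξ = 0.630 × 74.8 = 47.124 mol/min
Reaction term: ξ·ΔH°_rxn = 47.124 × 32.6 = 1536.2 kJ/min
Sensible, feed 117→25 °C: -1383.2 kJ/min
Outlet flows (mol/min): A 27.676, B 47.124, H₂O 47.124
Sensible, products 25→75.7 °C: 740.76 kJ/min
Q = ΔH = 893.8 kJ/min = 14.897 kW
Heat supplied = 53628 kJ/h

Q_in = 53600 kJ/h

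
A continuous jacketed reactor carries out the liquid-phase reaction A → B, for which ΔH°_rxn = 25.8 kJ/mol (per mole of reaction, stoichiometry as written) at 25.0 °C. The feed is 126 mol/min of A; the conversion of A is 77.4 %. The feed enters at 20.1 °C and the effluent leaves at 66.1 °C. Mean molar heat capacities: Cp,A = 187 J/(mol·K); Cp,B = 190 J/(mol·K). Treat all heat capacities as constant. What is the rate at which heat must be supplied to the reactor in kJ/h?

Extent of reaction ξ = 0.774 × 126 = 97.524 mol/min
Reaction term: ξ·ΔH°_rxn = 97.524 × 25.8 = 2516.1 kJ/min
Sensible, feed 20.1→25 °C: 115.45 kJ/min
Outlet flows (mol/min): A 28.476, B 97.524
Sensible, products 25→66.1 °C: 980.42 kJ/min
Q = ΔH = 3612 kJ/min = 60.2 kW
Heat supplied = 216720 kJ/h

Q_in = 217000 kJ/h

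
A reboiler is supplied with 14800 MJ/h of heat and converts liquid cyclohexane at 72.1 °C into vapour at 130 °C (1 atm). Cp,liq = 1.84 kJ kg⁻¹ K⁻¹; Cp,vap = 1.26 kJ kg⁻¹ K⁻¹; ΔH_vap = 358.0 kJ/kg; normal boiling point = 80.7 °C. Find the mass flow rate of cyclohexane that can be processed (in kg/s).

Δh = 1.84×(80.7−72.1) + 358.0 + 1.26×(130−80.7) = 435.94 kJ/kg
Q = 14800 MJ/h = 4111.1 kJ/s = 4111.1 kJ/s
ṁ = Q/Δh = 4111.1 / 435.94 = 9.4304 kg/s

ṁ = 9.43 kg/s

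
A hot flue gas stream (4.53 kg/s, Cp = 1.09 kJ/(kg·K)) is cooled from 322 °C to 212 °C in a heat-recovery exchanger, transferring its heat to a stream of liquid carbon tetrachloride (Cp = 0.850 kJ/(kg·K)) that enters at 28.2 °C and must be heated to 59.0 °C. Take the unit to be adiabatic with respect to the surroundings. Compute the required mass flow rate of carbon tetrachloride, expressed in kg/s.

Heat released by hot stream: Q = 4.53 × 1.09 × (322 − 212) = 543.15 kJ/s
Energy balance on cold side (adiabatic exchanger): Q = ṁ_c·Cp_c·(T_c,out − T_c,in)
ṁ_c = 543.15 / [0.850 × (59.0 − 28.2)] = 20.747 kg/s

ṁ_c = 20.7 kg/s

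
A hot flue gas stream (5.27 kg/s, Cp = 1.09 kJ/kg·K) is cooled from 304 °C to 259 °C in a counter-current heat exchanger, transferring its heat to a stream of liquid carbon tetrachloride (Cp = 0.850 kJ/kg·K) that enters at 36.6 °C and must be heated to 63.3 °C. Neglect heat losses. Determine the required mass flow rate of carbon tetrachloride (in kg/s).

Heat released by hot stream: Q = 5.27 × 1.09 × (304 − 259) = 258.49 kJ/s
Energy balance on cold side (adiabatic exchanger): Q = ṁ_c·Cp_c·(T_c,out − T_c,in)
ṁ_c = 258.49 / [0.850 × (63.3 − 36.6)] = 11.39 kg/s

ṁ_c = 11.4 kg/s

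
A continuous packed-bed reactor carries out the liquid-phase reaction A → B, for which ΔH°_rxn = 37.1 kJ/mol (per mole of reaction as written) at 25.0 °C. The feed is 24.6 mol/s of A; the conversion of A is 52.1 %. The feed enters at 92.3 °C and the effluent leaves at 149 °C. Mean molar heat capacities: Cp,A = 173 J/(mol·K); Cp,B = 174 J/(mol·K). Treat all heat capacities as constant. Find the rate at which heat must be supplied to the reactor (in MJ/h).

Extent of reaction ξ = 0.521 × 24.6 = 12.817 mol/s
Reaction term: ξ·ΔH°_rxn = 12.817 × 37.1 = 475.5 kJ/s
Sensible, feed 92.3→25 °C: -286.42 kJ/s
Outlet flows (mol/s): A 11.783, B 12.817
Sensible, products 25→149 °C: 529.31 kJ/s
Q = ΔH = 718.39 kJ/s = 718.39 kW
Heat supplied = 2586.2 MJ/h

Q_in = 2590 MJ/h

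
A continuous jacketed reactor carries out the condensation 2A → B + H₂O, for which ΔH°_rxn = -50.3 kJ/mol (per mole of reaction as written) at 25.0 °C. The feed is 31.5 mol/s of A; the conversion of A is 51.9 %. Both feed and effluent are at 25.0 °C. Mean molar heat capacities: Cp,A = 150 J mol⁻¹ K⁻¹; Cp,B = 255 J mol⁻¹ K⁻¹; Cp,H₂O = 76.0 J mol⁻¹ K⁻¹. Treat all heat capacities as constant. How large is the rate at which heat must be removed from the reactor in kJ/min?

Extent of reaction ξ = 0.519 × 31.5 / 2 = 8.1743 mol/s
Reaction term: ξ·ΔH°_rxn = 8.1743 × -50.3 = -411.16 kJ/s
Q = ΔH = -411.16 kJ/s = -411.16 kW
Heat removed = 24670 kJ/min

Q_out = 24700 kJ/min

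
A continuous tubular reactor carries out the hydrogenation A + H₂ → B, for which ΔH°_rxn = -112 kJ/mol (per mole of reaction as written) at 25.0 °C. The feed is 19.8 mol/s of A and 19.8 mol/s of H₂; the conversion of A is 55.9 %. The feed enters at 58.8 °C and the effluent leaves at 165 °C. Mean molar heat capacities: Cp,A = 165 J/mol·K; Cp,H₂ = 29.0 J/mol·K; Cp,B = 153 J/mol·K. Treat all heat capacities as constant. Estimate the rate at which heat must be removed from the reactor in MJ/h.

Extent of reaction ξ = 0.559 × 19.8 = 11.068 mol/s
Reaction term: ξ·ΔH°_rxn = 11.068 × -112 = -1239.6 kJ/s
Sensible, feed 58.8→25 °C: -129.83 kJ/s
Outlet flows (mol/s): A 8.7318, H₂ 8.7318, B 11.068
Sensible, products 25→165 °C: 474.24 kJ/s
Q = ΔH = -895.23 kJ/s = -895.23 kW
Heat removed = 3222.8 MJ/h

Q_out = 3220 MJ/h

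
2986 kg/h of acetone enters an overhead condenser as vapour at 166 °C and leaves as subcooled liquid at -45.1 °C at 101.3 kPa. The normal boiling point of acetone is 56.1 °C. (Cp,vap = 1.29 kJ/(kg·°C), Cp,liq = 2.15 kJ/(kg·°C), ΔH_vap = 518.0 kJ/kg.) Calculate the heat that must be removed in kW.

Q_c = 728 kW

vapour 166→56.1 °C: -141.77 kJ/kg
condensation at 56.1 °C: -518 kJ/kg
liquid 56.1→-45.1 °C: -217.58 kJ/kg
Δh = -141.77 + -518 + -217.58 = -877.35 kJ/kg
Q = ṁ·Δh = 2986 kg/h × -877.35 kJ/kg = -2.6198e+06 kJ/h
|Q| = 727.71 kW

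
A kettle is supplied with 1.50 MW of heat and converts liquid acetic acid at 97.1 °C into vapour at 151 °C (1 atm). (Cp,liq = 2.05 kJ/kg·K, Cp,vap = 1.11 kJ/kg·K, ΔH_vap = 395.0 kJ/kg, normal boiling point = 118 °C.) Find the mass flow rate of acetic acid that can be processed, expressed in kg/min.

Δh = 2.05×(118−97.1) + 395.0 + 1.11×(151−118) = 474.48 kJ/kg
Q = 1.50 MW = 1500 kJ/s = 90000 kJ/min
ṁ = Q/Δh = 90000 / 474.48 = 189.68 kg/min

ṁ = 190 kg/min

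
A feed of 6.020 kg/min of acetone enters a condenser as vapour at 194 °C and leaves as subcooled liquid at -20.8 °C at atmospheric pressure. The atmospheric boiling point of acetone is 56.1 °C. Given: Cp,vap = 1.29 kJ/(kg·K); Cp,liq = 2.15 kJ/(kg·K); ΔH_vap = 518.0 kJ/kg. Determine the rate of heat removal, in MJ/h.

vapour 194→56.1 °C: -177.89 kJ/kg
condensation at 56.1 °C: -518 kJ/kg
liquid 56.1→-20.8 °C: -165.34 kJ/kg
Δh = -177.89 + -518 + -165.34 = -861.23 kJ/kg
Q = ṁ·Δh = 6.020 kg/min × -861.23 kJ/kg = -5184.6 kJ/min
|Q| = 86.41 kW = 311.07 MJ/h

Q_c = 311 MJ/h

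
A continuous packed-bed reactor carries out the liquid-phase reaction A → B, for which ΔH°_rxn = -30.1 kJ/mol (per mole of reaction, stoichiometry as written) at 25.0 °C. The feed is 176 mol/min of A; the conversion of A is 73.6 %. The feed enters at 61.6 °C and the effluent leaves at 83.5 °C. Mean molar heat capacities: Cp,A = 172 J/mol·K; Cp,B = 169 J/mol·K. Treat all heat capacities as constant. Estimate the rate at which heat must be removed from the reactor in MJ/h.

Extent of reaction ξ = 0.736 × 176 = 129.54 mol/min
Reaction term: ξ·ΔH°_rxn = 129.54 × -30.1 = -3899 kJ/min
Sensible, feed 61.6→25 °C: -1108 kJ/min
Outlet flows (mol/min): A 46.464, B 129.54
Sensible, products 25→83.5 °C: 1748.2 kJ/min
Q = ΔH = -3258.8 kJ/min = -54.314 kW
Heat removed = 195.53 MJ/h

Q_out = 196 MJ/h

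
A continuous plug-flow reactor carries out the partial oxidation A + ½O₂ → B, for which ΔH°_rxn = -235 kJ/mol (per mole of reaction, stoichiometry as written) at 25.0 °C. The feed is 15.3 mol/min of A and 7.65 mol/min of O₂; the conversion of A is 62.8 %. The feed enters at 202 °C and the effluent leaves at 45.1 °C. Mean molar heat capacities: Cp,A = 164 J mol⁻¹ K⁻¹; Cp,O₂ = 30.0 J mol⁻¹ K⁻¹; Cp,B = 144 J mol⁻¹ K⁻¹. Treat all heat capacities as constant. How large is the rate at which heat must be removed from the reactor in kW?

Extent of reaction ξ = 0.628 × 15.3 = 9.6084 mol/min
Reaction term: ξ·ΔH°_rxn = 9.6084 × -235 = -2258 kJ/min
Sensible, feed 202→25 °C: -484.75 kJ/min
Outlet flows (mol/min): A 5.6916, O₂ 2.8458, B 9.6084
Sensible, products 25→45.1 °C: 48.288 kJ/min
Q = ΔH = -2694.4 kJ/min = -44.907 kW
Heat removed = 44.907 kW

Q_out = 44.9 kW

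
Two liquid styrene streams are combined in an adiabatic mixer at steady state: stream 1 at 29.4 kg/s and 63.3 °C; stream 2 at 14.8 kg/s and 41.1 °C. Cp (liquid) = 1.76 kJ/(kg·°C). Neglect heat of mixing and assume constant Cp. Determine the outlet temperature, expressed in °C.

Adiabatic, steady state ⇒ Σ ṁᵢCp,ᵢ(T_out − Tᵢ) = 0
T_out = Σ ṁᵢCp,ᵢTᵢ / Σ ṁᵢCp,ᵢ
      = 4346 / 77.792 = 55.867 °C

T_out = 55.9 °C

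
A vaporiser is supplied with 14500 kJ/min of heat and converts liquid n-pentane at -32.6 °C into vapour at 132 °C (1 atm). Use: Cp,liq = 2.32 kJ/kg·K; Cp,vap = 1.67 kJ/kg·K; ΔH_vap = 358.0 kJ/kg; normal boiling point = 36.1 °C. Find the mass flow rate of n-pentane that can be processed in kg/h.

ṁ = 1280 kg/h

Δh = 2.32×(36.1−-32.6) + 358.0 + 1.67×(132−36.1) = 677.54 kJ/kg
Q = 14500 kJ/min = 241.67 kJ/s = 870000 kJ/h
ṁ = Q/Δh = 870000 / 677.54 = 1284.1 kg/h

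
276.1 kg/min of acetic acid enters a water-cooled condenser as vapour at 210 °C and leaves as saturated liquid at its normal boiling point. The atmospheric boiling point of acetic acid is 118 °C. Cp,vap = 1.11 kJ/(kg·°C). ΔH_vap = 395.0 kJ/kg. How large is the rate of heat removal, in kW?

Q_c = 2290 kW

vapour 210→118 °C: -102.12 kJ/kg
condensation at 118 °C: -395 kJ/kg
Δh = -102.12 + -395 = -497.12 kJ/kg
Q = ṁ·Δh = 276.1 kg/min × -497.12 kJ/kg = -137250 kJ/min
|Q| = 2287.6 kW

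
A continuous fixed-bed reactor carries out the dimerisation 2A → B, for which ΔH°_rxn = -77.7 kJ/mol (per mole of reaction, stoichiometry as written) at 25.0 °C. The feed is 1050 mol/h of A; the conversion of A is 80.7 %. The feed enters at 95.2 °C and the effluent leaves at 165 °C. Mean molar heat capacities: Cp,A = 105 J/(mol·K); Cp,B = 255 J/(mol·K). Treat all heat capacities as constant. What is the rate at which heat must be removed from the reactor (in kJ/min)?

Q_out = 376 kJ/min

Extent of reaction ξ = 0.807 × 1050 / 2 = 423.68 mol/h
Reaction term: ξ·ΔH°_rxn = 423.68 × -77.7 = -32920 kJ/h
Sensible, feed 95.2→25 °C: -7739.6 kJ/h
Outlet flows (mol/h): A 202.65, B 423.68
Sensible, products 25→165 °C: 18104 kJ/h
Q = ΔH = -22555 kJ/h = -6.2653 kW
Heat removed = 375.92 kJ/min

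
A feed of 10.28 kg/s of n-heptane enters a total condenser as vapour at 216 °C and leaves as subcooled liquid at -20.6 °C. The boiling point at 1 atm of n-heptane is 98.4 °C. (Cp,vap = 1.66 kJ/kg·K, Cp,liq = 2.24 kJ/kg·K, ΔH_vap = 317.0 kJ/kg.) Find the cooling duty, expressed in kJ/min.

vapour 216→98.4 °C: -195.22 kJ/kg
condensation at 98.4 °C: -317 kJ/kg
liquid 98.4→-20.6 °C: -266.56 kJ/kg
Δh = -195.22 + -317 + -266.56 = -778.78 kJ/kg
Q = ṁ·Δh = 10.28 kg/s × -778.78 kJ/kg = -8005.8 kJ/s
|Q| = 8005.8 kW = 480350 kJ/min

Q_c = 480000 kJ/min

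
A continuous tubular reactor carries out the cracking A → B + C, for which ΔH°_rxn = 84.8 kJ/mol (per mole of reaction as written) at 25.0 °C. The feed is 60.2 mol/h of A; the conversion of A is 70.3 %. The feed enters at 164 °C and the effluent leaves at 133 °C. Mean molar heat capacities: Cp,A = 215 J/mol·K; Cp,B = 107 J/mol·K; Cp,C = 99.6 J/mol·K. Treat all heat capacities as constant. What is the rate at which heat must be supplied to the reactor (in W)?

Q_in = 875 W

Extent of reaction ξ = 0.703 × 60.2 = 42.321 mol/h
Reaction term: ξ·ΔH°_rxn = 42.321 × 84.8 = 3588.8 kJ/h
Sensible, feed 164→25 °C: -1799.1 kJ/h
Outlet flows (mol/h): A 17.879, B 42.321, C 42.321
Sensible, products 25→133 °C: 1359.5 kJ/h
Q = ΔH = 3149.2 kJ/h = 0.87477 kW
Heat supplied = 874.77 W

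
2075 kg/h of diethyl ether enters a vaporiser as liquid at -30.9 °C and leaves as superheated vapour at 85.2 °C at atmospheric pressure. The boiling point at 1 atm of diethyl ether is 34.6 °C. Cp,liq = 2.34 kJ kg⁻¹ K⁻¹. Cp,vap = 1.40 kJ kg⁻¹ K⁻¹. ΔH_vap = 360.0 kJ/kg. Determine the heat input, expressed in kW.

Q = 337 kW

liquid -30.9→34.6 °C: 153.27 kJ/kg
vaporisation at 34.6 °C: 360 kJ/kg
vapour 34.6→85.2 °C: 70.84 kJ/kg
Δh = 153.27 + 360 + 70.84 = 584.11 kJ/kg
Q = ṁ·Δh = 2075 kg/h × 584.11 kJ/kg = 1.212e+06 kJ/h
|Q| = 336.67 kW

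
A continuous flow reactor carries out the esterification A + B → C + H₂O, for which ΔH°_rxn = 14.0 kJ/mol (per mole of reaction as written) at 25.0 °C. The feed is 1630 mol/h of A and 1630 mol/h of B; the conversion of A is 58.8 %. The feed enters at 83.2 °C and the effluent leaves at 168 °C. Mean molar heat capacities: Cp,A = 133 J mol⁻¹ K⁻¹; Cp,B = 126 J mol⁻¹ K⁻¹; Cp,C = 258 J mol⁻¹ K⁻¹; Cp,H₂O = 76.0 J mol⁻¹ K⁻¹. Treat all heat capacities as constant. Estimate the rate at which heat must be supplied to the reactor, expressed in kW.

Q_in = 16.5 kW

Extent of reaction ξ = 0.588 × 1630 = 958.44 mol/h
Reaction term: ξ·ΔH°_rxn = 958.44 × 14.0 = 13418 kJ/h
Sensible, feed 83.2→25 °C: -24570 kJ/h
Outlet flows (mol/h): A 671.56, B 671.56, C 958.44, H₂O 958.44
Sensible, products 25→168 °C: 70650 kJ/h
Q = ΔH = 59497 kJ/h = 16.527 kW
Heat supplied = 16.527 kW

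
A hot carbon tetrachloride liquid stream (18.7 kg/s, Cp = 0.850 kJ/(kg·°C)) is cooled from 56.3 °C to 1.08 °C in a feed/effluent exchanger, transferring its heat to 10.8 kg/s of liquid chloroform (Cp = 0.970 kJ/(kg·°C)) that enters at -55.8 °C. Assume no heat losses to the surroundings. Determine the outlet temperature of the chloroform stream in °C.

Heat released by hot stream: Q = 18.7 × 0.850 × (56.3 − 1.08) = 877.72 kJ/s
Energy balance on cold side (adiabatic exchanger): Q = ṁ_c·Cp_c·(T_c,out − T_c,in)
T_c,out = -55.8 + 877.72/(10.8 × 0.970) = 27.984 °C

T_c,out = 28.0 °C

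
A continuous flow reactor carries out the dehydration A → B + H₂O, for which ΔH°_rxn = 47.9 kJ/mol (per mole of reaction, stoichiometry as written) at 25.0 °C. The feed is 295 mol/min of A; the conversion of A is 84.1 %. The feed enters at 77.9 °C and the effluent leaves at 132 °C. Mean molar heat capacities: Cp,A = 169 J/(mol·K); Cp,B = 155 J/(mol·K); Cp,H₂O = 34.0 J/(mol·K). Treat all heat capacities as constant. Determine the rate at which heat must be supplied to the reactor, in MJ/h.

Q_in = 907 MJ/h

Extent of reaction ξ = 0.841 × 295 = 248.09 mol/min
Reaction term: ξ·ΔH°_rxn = 248.09 × 47.9 = 11884 kJ/min
Sensible, feed 77.9→25 °C: -2637.3 kJ/min
Outlet flows (mol/min): A 46.905, B 248.09, H₂O 248.09
Sensible, products 25→132 °C: 5865.4 kJ/min
Q = ΔH = 15112 kJ/min = 251.86 kW
Heat supplied = 906.71 MJ/h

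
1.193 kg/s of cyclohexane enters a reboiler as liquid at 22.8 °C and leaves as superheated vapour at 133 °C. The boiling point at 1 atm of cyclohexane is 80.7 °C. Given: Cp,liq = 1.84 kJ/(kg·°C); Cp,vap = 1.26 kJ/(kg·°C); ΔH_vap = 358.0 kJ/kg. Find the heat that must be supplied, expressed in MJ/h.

Q = 2280 MJ/h

liquid 22.8→80.7 °C: 106.54 kJ/kg
vaporisation at 80.7 °C: 358 kJ/kg
vapour 80.7→133 °C: 65.898 kJ/kg
Δh = 106.54 + 358 + 65.898 = 530.43 kJ/kg
Q = ṁ·Δh = 1.193 kg/s × 530.43 kJ/kg = 632.81 kJ/s
|Q| = 632.81 kW = 2278.1 MJ/h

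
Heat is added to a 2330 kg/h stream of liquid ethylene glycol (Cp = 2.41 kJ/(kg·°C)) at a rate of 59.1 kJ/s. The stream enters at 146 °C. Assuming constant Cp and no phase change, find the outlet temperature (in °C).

T_out = 184 °C

Q = 59.1 kJ/s = 212760 kJ/h
ΔT = Q/(ṁ·Cp) = 212760/(2330×2.41) = 37.889 K
T_out = 146 + 37.889 = 183.89 °C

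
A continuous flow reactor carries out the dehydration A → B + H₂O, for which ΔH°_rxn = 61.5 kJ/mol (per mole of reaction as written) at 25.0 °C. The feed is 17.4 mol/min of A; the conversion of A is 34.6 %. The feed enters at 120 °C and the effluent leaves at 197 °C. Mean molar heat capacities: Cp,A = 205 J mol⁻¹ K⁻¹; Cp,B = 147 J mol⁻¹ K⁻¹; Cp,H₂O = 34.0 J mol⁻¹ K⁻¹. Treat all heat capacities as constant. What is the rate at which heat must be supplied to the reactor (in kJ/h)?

Q_in = 37200 kJ/h

Extent of reaction ξ = 0.346 × 17.4 = 6.0204 mol/min
Reaction term: ξ·ΔH°_rxn = 6.0204 × 61.5 = 370.25 kJ/min
Sensible, feed 120→25 °C: -338.86 kJ/min
Outlet flows (mol/min): A 11.38, B 6.0204, H₂O 6.0204
Sensible, products 25→197 °C: 588.67 kJ/min
Q = ΔH = 620.06 kJ/min = 10.334 kW
Heat supplied = 37204 kJ/h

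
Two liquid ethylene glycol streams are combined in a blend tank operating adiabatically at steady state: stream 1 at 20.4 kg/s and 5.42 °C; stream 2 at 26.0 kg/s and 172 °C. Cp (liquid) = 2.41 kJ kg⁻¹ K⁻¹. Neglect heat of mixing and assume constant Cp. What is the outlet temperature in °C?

T_out = 98.8 °C

No heat crosses the boundary, so H_out = H_in.
Σ ṁᵢCp,ᵢTᵢ = 20.4×2.41×5.42 + 26.0×2.41×172 = 11044
Σ ṁᵢCp,ᵢ = 20.4×2.41 + 26.0×2.41 = 111.82
T_out = 11044 / 111.82 = 98.762 °C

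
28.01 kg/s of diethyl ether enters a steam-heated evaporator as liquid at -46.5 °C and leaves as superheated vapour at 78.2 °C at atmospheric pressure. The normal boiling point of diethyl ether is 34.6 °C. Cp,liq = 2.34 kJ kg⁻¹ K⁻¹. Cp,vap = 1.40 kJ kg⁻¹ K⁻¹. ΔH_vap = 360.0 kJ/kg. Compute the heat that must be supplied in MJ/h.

liquid -46.5→34.6 °C: 189.77 kJ/kg
vaporisation at 34.6 °C: 360 kJ/kg
vapour 34.6→78.2 °C: 61.04 kJ/kg
Δh = 189.77 + 360 + 61.04 = 610.81 kJ/kg
Q = ṁ·Δh = 28.01 kg/s × 610.81 kJ/kg = 17109 kJ/s
|Q| = 17109 kW = 61592 MJ/h

Q = 61600 MJ/h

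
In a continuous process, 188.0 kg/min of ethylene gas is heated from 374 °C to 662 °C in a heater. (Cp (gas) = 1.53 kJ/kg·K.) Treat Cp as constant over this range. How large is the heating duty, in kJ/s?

Q = 1380 kJ/s

Q = ṁ·Cp·ΔT = 188.0 × 1.53 × (662 − 374) = 82840 kJ/min
Converting: 82840 / 60 s = 1380.7 kW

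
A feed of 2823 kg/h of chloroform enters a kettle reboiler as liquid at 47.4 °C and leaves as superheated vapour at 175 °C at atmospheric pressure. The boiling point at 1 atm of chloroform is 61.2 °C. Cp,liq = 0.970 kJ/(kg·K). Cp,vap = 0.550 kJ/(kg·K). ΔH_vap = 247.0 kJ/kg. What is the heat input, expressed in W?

Q = 253000 W

liquid 47.4→61.2 °C: 13.386 kJ/kg
vaporisation at 61.2 °C: 247 kJ/kg
vapour 61.2→175 °C: 62.59 kJ/kg
Δh = 13.386 + 247 + 62.59 = 322.98 kJ/kg
Q = ṁ·Δh = 2823 kg/h × 322.98 kJ/kg = 911760 kJ/h
|Q| = 253.27 kW = 253270 W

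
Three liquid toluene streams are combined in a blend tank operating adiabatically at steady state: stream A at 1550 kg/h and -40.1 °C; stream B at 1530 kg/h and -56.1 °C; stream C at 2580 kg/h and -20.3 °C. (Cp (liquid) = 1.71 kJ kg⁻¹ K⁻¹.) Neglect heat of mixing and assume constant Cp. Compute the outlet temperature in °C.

T_out = -35.4 °C

Energy balance with Q = 0: Σ ṁᵢCp,ᵢ(T_out − Tᵢ) = 0
Σ ṁᵢCp,ᵢTᵢ = 1550×1.71×-40.1 + 1530×1.71×-56.1 + 2580×1.71×-20.3 = -342620
Σ ṁᵢCp,ᵢ = 1550×1.71 + 1530×1.71 + 2580×1.71 = 9678.6
T_out = -342620 / 9678.6 = -35.4 °C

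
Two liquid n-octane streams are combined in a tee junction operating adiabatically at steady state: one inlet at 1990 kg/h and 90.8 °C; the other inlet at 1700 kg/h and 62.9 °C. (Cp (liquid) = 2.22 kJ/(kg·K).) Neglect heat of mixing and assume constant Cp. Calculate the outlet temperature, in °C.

T_out = 77.9 °C

Adiabatic, steady state ⇒ Σ ṁᵢCp,ᵢ(T_out − Tᵢ) = 0
Σ ṁᵢCp,ᵢTᵢ = 1990×2.22×90.8 + 1700×2.22×62.9 = 638520
Σ ṁᵢCp,ᵢ = 1990×2.22 + 1700×2.22 = 8191.8
T_out = 638520 / 8191.8 = 77.946 °C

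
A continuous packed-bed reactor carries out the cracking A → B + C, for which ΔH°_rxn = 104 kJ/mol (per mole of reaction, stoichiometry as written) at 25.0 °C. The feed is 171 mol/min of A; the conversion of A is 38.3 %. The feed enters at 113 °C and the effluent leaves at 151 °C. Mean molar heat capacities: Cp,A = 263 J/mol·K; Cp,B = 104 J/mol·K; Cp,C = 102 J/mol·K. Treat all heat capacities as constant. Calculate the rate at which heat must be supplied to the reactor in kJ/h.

Q_in = 483000 kJ/h

Extent of reaction ξ = 0.383 × 171 = 65.493 mol/min
Reaction term: ξ·ΔH°_rxn = 65.493 × 104 = 6811.3 kJ/min
Sensible, feed 113→25 °C: -3957.6 kJ/min
Outlet flows (mol/min): A 105.51, B 65.493, C 65.493
Sensible, products 25→151 °C: 5196.2 kJ/min
Q = ΔH = 8049.9 kJ/min = 134.16 kW
Heat supplied = 482990 kJ/h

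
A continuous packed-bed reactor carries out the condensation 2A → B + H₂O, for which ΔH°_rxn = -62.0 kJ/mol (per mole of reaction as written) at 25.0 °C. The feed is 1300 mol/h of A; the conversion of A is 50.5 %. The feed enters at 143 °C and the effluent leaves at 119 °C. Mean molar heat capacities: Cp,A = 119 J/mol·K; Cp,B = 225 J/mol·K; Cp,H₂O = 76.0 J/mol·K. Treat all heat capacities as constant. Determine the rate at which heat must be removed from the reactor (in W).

Extent of reaction ξ = 0.505 × 1300 / 2 = 328.25 mol/h
Reaction term: ξ·ΔH°_rxn = 328.25 × -62.0 = -20352 kJ/h
Sensible, feed 143→25 °C: -18255 kJ/h
Outlet flows (mol/h): A 643.5, B 328.25, H₂O 328.25
Sensible, products 25→119 °C: 16486 kJ/h
Q = ΔH = -22120 kJ/h = -6.1446 kW
Heat removed = 6144.6 W

Q_out = 6140 W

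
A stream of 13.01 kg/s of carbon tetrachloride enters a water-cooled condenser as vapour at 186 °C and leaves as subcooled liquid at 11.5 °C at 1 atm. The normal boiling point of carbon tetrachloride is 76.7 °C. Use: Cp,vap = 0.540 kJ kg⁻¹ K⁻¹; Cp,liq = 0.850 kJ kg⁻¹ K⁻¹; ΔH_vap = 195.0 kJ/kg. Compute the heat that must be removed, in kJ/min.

vapour 186→76.7 °C: -59.022 kJ/kg
condensation at 76.7 °C: -195 kJ/kg
liquid 76.7→11.5 °C: -55.42 kJ/kg
Δh = -59.022 + -195 + -55.42 = -309.44 kJ/kg
Q = ṁ·Δh = 13.01 kg/s × -309.44 kJ/kg = -4025.8 kJ/s
|Q| = 4025.8 kW = 241550 kJ/min

Q_c = 242000 kJ/min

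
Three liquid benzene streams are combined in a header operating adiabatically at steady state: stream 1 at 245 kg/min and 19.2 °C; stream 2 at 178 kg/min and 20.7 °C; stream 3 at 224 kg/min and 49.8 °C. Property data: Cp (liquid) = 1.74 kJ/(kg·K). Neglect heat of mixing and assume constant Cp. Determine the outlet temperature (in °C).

T_out = 30.2 °C

No heat crosses the boundary, so H_out = H_in.
Σ ṁᵢCp,ᵢTᵢ = 245×1.74×19.2 + 178×1.74×20.7 + 224×1.74×49.8 = 34006
Σ ṁᵢCp,ᵢ = 245×1.74 + 178×1.74 + 224×1.74 = 1125.8
T_out = 34006 / 1125.8 = 30.207 °C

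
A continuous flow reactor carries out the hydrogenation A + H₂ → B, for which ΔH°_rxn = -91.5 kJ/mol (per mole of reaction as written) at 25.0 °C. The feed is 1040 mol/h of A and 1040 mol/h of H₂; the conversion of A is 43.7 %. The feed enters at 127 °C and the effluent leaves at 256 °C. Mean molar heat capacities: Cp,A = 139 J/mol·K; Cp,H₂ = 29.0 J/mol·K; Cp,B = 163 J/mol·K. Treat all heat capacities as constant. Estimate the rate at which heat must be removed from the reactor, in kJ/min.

Q_out = 326 kJ/min

Extent of reaction ξ = 0.437 × 1040 = 454.48 mol/h
Reaction term: ξ·ΔH°_rxn = 454.48 × -91.5 = -41585 kJ/h
Sensible, feed 127→25 °C: -17821 kJ/h
Outlet flows (mol/h): A 585.52, H₂ 585.52, B 454.48
Sensible, products 25→256 °C: 39835 kJ/h
Q = ΔH = -19571 kJ/h = -5.4364 kW
Heat removed = 326.18 kJ/min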